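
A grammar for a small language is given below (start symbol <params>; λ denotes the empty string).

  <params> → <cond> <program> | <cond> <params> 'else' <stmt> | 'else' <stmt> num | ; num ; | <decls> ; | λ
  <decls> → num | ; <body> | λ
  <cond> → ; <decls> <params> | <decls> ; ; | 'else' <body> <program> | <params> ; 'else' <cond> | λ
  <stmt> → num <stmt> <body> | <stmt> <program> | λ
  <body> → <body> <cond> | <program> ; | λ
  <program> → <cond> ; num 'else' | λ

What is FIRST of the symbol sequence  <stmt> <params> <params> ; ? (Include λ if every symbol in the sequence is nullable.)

Add FIRST(<stmt>)\{λ} = { 'else', ;, num }; <stmt> is nullable, continue.
Add FIRST(<params>)\{λ} = { 'else', ;, num }; <params> is nullable, continue.
Add FIRST(<params>)\{λ} = { 'else', ;, num }; <params> is nullable, continue.
; is a terminal; add {;} and stop.

{ 'else', ;, num }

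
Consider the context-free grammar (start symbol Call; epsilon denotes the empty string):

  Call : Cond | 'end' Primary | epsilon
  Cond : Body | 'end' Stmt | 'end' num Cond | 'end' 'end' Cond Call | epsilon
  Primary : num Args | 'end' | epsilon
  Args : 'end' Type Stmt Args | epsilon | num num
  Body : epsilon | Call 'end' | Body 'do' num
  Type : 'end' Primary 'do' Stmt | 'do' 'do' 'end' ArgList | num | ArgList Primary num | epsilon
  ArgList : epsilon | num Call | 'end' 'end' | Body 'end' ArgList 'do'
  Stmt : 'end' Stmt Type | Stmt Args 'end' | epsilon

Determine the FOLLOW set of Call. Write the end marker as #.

{ #, 'do', 'end', num }

Call is the start symbol, so # ∈ FOLLOW(Call).
In Cond : 'end' 'end' Cond Call: Call is at the end, add FOLLOW(Cond) = { #, 'do', 'end', num }.
In Body : Call 'end': add FIRST('end') = { 'end' }.
In ArgList : num Call: Call is at the end, add FOLLOW(ArgList) = { #, 'do', 'end', num }.
Union: FOLLOW(Call) = { #, 'do', 'end', num }.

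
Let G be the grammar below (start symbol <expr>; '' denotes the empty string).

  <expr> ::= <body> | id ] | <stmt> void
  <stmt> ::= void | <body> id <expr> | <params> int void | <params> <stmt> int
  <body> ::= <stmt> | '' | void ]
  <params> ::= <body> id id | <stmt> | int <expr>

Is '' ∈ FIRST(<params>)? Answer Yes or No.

No

Nullable nonterminals: <body>, <expr>.
No production of <params> has an RHS whose symbols are all nullable, so <params> is not nullable.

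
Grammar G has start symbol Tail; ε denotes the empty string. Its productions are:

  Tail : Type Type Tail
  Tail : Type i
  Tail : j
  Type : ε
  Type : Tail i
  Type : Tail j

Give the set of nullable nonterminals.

{ Type }

Directly nullable (have an ε-production): Type.
No other nonterminal has a production whose RHS symbols are all nullable.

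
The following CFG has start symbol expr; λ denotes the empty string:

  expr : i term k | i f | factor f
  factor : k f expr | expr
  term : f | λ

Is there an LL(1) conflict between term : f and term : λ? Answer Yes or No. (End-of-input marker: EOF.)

FIRST(f) = { f } and FIRST(λ) = { λ }.
The second is nullable but FOLLOW(term) = { k } is disjoint from FIRST of the first.

No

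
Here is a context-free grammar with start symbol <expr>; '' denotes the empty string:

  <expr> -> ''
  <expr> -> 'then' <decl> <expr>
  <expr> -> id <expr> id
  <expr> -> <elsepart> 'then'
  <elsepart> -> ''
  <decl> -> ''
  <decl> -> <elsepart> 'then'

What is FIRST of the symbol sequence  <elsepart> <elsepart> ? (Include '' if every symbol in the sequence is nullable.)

{ '' }

Add FIRST(<elsepart>)\{''} = {  }; <elsepart> is nullable, continue.
Add FIRST(<elsepart>)\{''} = {  }; <elsepart> is nullable, continue.
Every symbol is nullable, so include ''.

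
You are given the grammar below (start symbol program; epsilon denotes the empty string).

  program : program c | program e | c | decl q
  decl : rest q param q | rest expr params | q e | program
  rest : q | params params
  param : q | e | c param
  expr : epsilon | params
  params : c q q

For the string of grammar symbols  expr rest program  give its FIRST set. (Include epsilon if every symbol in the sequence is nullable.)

{ c, q }

Add FIRST(expr)\{epsilon} = { c }; expr is nullable, continue.
Add FIRST(rest) = { c, q }; rest is not nullable, stop.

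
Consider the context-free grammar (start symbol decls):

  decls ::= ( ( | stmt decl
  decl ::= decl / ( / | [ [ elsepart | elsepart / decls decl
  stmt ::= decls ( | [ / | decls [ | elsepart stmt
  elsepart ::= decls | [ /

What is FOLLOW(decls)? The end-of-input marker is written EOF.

{ EOF, (, /, [ }

decls is the start symbol, so EOF ∈ FOLLOW(decls).
In decl ::= elsepart / decls decl: add FIRST(decl) = { (, [ }.
In stmt ::= decls (: add FIRST(() = { ( }.
In stmt ::= decls [: add FIRST([) = { [ }.
In elsepart ::= decls: decls is at the end, add FOLLOW(elsepart) = { EOF, (, /, [ }.
Union: FOLLOW(decls) = { EOF, (, /, [ }.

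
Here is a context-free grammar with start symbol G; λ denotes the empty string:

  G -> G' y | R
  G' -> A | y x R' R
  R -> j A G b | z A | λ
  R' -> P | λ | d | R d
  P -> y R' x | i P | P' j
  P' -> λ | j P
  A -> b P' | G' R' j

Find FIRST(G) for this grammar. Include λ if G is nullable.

From G -> G' y: add FIRST(G') = { b, y }.
From G -> R: add FIRST(R) = { j, z, λ } (including λ since R is nullable).
Union: FIRST(G) = { b, j, y, z, λ }.

{ b, j, y, z, λ }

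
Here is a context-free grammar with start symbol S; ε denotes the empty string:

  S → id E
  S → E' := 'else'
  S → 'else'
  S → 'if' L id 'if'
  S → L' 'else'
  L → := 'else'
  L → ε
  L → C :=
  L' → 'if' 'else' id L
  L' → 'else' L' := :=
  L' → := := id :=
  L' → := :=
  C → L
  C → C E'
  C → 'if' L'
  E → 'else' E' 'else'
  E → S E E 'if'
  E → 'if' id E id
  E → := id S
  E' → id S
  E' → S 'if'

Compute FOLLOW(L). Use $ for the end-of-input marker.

{ 'else', 'if', :=, id }

In S → 'if' L id 'if': add FIRST(id 'if') = { id }.
In L' → 'if' 'else' id L: L is at the end, add FOLLOW(L') = { 'else', 'if', :=, id }.
In C → L: L is at the end, add FOLLOW(C) = { 'else', 'if', :=, id }.
Union: FOLLOW(L) = { 'else', 'if', :=, id }.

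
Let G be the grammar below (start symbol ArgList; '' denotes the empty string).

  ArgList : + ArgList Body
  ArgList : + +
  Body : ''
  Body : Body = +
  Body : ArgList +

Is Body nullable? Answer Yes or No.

Yes

Body has an ''-production, so Body ⇒ ''.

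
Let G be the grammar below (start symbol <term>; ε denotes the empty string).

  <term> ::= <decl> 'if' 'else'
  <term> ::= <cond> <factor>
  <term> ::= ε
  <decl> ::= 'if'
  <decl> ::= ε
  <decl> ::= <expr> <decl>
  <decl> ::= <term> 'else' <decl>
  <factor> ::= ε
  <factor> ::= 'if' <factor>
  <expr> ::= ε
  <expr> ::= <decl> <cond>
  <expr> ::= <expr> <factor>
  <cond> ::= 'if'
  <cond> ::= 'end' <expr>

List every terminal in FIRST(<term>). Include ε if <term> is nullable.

{ 'else', 'end', 'if', ε }

From <term> ::= <decl> 'if' 'else': <decl> nullable, take FIRST(<decl>) ∪ {'if'} = { 'else', 'end', 'if' }.
From <term> ::= <cond> <factor>: add FIRST(<cond>) = { 'end', 'if' }.
<term> ::= ε contributes ε.
Union: FIRST(<term>) = { 'else', 'end', 'if', ε }.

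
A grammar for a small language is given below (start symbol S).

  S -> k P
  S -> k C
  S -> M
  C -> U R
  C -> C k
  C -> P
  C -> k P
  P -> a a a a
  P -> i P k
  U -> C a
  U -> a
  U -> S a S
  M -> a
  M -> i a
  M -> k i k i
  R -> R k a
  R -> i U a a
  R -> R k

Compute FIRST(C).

{ a, i, k }

From C -> U R: add FIRST(U) = { a, i, k }.
From C -> C k: add FIRST(C) = { a, i, k }.
From C -> P: add FIRST(P) = { a, i }.
C -> k P contributes {k}.
Union: FIRST(C) = { a, i, k }.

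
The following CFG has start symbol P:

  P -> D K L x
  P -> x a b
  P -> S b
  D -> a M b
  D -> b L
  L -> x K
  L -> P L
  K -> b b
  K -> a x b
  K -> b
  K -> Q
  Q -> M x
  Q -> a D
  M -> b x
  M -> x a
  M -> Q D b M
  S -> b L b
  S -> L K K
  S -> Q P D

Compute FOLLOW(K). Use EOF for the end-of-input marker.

{ a, b, x }

In P -> D K L x: add FIRST(L x) = { a, b, x }.
In L -> x K: K is at the end, add FOLLOW(L) = { a, b, x }.
In S -> L K K: add FIRST(K) = { a, b, x }.
In S -> L K K: K is at the end, add FOLLOW(S) = { b }.
Union: FOLLOW(K) = { a, b, x }.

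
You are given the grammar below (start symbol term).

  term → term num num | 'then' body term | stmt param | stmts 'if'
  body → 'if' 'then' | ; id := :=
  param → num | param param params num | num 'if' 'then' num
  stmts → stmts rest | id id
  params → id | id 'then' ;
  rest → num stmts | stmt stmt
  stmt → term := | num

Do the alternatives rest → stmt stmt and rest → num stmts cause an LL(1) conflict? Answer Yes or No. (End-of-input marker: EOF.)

FIRST(stmt stmt) = { 'then', id, num } and FIRST(num stmts) = { num }.
Both contain num, so the two alternatives are not disjoint — LL(1) conflict.

Yes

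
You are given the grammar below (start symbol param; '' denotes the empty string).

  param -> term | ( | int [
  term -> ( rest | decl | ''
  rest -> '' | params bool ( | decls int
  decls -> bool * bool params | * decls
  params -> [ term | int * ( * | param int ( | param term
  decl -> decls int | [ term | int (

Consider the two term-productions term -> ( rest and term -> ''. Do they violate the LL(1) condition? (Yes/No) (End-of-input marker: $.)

Yes

FIRST(( rest) = { ( } and FIRST('') = { '' }.
The second alternative is nullable and FOLLOW(term) = { $, (, *, [, bool, int } shares ( with FIRST of the first — conflict.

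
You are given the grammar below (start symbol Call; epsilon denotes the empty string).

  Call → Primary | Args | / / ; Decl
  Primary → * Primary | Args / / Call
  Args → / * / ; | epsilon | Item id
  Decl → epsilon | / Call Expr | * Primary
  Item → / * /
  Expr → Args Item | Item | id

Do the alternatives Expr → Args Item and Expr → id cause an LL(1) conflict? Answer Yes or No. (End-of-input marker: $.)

No

FIRST(Args Item) = { / } and FIRST(id) = { id }.
The FIRST sets are disjoint and neither alternative is nullable — no conflict.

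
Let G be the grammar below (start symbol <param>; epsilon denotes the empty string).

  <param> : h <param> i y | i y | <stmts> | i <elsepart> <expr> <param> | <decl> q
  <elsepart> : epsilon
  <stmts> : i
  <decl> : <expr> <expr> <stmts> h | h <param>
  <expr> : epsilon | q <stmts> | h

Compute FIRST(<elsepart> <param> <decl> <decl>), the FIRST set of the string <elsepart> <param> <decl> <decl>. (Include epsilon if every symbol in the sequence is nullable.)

Add FIRST(<elsepart>)\{epsilon} = {  }; <elsepart> is nullable, continue.
Add FIRST(<param>) = { h, i, q }; <param> is not nullable, stop.

{ h, i, q }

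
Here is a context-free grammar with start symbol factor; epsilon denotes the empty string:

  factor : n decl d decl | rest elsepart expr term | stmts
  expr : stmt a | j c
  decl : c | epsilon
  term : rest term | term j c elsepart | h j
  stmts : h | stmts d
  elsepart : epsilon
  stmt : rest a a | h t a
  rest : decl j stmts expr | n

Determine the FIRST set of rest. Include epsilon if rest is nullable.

{ c, j, n }

From rest : decl j stmts expr: decl nullable, take FIRST(decl) ∪ {j} = { c, j }.
rest : n contributes {n}.
Union: FIRST(rest) = { c, j, n }.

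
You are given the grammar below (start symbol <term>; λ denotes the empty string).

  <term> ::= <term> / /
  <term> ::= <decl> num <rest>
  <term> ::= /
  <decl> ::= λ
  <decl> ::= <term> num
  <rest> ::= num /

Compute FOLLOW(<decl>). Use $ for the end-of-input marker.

{ num }

In <term> ::= <decl> num <rest>: add FIRST(num <rest>) = { num }.
Union: FOLLOW(<decl>) = { num }.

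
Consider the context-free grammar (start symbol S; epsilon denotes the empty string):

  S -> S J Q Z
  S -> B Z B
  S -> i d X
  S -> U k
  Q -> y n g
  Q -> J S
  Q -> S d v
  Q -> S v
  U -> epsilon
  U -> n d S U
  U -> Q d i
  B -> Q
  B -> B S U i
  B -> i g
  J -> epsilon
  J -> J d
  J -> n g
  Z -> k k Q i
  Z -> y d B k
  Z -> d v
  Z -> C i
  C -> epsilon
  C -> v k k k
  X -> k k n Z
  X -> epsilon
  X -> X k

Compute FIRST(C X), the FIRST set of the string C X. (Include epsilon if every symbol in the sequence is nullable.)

Add FIRST(C)\{epsilon} = { v }; C is nullable, continue.
Add FIRST(X)\{epsilon} = { k }; X is nullable, continue.
Every symbol is nullable, so include epsilon.

{ k, v, epsilon }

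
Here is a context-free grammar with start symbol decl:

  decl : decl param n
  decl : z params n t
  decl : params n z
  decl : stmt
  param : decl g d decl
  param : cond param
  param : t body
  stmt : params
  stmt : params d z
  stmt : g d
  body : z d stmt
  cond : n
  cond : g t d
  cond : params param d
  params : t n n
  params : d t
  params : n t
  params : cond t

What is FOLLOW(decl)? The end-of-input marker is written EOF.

decl is the start symbol, so EOF ∈ FOLLOW(decl).
In decl : decl param n: add FIRST(param n) = { d, g, n, t, z }.
In param : decl g d decl: add FIRST(g d decl) = { g }.
In param : decl g d decl: decl is at the end, add FOLLOW(param) = { d, n }.
Union: FOLLOW(decl) = { EOF, d, g, n, t, z }.

{ EOF, d, g, n, t, z }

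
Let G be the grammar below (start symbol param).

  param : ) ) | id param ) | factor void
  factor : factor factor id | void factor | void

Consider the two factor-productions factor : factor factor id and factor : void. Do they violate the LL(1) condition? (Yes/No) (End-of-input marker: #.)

FIRST(factor factor id) = { void } and FIRST(void) = { void }.
Both contain void, so the two alternatives are not disjoint — LL(1) conflict.

Yes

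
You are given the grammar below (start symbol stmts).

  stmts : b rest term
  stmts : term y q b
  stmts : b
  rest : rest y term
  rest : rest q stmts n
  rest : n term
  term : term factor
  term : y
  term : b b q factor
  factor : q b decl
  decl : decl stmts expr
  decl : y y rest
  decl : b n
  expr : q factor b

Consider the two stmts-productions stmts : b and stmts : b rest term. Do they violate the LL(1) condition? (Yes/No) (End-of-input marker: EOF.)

FIRST(b) = { b } and FIRST(b rest term) = { b }.
Both contain b, so the two alternatives are not disjoint — LL(1) conflict.

Yes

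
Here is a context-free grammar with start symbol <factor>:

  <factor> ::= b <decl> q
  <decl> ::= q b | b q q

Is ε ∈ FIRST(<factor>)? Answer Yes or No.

No nonterminal in this grammar is nullable.
No production of <factor> has an RHS whose symbols are all nullable, so <factor> is not nullable.

No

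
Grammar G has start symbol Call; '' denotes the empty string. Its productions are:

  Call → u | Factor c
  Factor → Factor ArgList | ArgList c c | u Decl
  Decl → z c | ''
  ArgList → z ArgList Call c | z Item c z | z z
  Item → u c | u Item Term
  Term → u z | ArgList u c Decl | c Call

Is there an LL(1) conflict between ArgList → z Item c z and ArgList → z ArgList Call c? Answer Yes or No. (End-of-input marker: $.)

Yes

FIRST(z Item c z) = { z } and FIRST(z ArgList Call c) = { z }.
Both contain z, so the two alternatives are not disjoint — LL(1) conflict.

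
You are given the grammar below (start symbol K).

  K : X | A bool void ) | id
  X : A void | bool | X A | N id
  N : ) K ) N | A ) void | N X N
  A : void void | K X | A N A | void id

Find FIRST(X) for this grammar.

{ ), bool, id, void }

From X : A void: add FIRST(A) = { ), bool, id, void }.
X : bool contributes {bool}.
From X : X A: add FIRST(X) = { ), bool, id, void }.
From X : N id: add FIRST(N) = { ), bool, id, void }.
Union: FIRST(X) = { ), bool, id, void }.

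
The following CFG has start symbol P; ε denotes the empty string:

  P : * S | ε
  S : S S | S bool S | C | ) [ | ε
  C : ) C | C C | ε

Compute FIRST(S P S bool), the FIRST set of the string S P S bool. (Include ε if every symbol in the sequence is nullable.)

{ ), *, bool }

Add FIRST(S)\{ε} = { ), bool }; S is nullable, continue.
Add FIRST(P)\{ε} = { * }; P is nullable, continue.
Add FIRST(S)\{ε} = { ), bool }; S is nullable, continue.
bool is a terminal; add {bool} and stop.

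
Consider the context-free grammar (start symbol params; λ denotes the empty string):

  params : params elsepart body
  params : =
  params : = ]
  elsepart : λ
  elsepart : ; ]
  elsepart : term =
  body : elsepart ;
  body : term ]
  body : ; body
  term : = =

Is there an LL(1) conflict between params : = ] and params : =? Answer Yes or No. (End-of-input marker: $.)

Yes

FIRST(= ]) = { = } and FIRST(=) = { = }.
Both contain =, so the two alternatives are not disjoint — LL(1) conflict.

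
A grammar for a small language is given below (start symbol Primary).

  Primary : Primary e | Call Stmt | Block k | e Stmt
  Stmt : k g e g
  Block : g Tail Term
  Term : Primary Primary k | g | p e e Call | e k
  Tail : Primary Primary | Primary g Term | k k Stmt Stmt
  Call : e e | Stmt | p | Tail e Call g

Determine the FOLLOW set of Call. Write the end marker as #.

{ e, g, k, p }

In Primary : Call Stmt: add FIRST(Stmt) = { k }.
In Term : p e e Call: Call is at the end, add FOLLOW(Term) = { e, g, k, p }.
In Call : Tail e Call g: add FIRST(g) = { g }.
Union: FOLLOW(Call) = { e, g, k, p }.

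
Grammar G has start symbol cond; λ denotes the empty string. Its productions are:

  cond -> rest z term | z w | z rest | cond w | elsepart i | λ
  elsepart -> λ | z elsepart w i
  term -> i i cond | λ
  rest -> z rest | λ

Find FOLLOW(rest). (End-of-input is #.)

In cond -> rest z term: add FIRST(z term) = { z }.
In cond -> z rest: rest is at the end, add FOLLOW(cond) = { #, w }.
In rest -> z rest: rest is at the end, add FOLLOW(rest) = { #, w, z }.
Union: FOLLOW(rest) = { #, w, z }.

{ #, w, z }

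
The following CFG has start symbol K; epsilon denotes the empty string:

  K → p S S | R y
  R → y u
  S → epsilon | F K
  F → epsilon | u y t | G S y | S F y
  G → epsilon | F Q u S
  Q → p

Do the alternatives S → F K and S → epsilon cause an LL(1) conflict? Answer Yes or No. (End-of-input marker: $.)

FIRST(F K) = { p, u, y } and FIRST(epsilon) = { epsilon }.
The second alternative is nullable and FOLLOW(S) = { $, p, u, y } shares p with FIRST of the first — conflict.

Yes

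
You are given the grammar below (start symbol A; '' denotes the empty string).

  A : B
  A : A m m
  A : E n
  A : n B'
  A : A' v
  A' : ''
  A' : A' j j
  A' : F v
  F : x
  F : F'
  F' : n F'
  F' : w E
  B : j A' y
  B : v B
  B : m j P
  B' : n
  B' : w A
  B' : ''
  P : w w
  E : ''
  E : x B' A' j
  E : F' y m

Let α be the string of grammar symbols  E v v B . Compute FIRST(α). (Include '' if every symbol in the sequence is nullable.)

{ n, v, w, x }

Add FIRST(E)\{''} = { n, w, x }; E is nullable, continue.
v is a terminal; add {v} and stop.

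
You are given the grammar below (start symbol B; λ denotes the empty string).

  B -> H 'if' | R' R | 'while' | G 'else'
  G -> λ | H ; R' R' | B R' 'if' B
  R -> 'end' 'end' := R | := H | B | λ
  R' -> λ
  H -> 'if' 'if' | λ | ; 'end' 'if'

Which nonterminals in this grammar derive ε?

{ B, G, H, R, R' }

Directly nullable (have an λ-production): G, R, R', H.
B -> R' R with every symbol nullable, so B is nullable.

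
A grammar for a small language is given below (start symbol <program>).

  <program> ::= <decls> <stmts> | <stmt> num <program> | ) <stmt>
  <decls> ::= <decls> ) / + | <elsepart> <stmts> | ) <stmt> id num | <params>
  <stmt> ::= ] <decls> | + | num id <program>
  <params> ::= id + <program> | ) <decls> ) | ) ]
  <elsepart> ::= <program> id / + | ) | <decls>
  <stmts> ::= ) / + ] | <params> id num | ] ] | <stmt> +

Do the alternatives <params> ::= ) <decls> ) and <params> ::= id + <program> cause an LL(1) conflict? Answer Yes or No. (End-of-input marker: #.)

FIRST() <decls> )) = { ) } and FIRST(id + <program>) = { id }.
The FIRST sets are disjoint and neither alternative is nullable — no conflict.

No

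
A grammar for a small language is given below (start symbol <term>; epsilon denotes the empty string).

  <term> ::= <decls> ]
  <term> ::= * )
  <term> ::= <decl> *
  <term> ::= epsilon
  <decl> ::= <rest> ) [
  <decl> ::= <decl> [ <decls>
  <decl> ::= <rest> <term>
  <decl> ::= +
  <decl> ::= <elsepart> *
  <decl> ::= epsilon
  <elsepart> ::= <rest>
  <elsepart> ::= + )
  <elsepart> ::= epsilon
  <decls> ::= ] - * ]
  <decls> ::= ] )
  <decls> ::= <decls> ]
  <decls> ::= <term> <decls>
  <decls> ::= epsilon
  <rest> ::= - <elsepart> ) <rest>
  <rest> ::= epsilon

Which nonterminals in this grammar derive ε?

{ <decl>, <decls>, <elsepart>, <rest>, <term> }

Directly nullable (have an epsilon-production): <term>, <decl>, <elsepart>, <decls>, <rest>.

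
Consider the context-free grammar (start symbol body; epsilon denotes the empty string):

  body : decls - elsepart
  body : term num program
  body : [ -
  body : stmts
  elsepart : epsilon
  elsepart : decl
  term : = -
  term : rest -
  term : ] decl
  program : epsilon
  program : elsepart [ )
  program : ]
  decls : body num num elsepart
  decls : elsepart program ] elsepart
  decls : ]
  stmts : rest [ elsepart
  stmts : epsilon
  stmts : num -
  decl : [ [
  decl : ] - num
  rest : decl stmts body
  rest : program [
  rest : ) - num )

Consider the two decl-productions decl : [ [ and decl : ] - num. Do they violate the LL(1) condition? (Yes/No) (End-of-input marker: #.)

FIRST([ [) = { [ } and FIRST(] - num) = { ] }.
The FIRST sets are disjoint and neither alternative is nullable — no conflict.

No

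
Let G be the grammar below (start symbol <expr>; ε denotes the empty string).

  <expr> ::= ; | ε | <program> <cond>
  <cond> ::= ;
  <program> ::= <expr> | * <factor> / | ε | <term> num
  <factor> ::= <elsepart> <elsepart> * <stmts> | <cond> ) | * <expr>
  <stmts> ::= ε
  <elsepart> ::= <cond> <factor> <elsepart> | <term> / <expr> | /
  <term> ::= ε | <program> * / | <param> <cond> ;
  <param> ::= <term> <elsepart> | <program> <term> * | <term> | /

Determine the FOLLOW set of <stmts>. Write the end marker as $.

In <factor> ::= <elsepart> <elsepart> * <stmts>: <stmts> is at the end, add FOLLOW(<factor>) = { *, /, ;, num }.
Union: FOLLOW(<stmts>) = { *, /, ;, num }.

{ *, /, ;, num }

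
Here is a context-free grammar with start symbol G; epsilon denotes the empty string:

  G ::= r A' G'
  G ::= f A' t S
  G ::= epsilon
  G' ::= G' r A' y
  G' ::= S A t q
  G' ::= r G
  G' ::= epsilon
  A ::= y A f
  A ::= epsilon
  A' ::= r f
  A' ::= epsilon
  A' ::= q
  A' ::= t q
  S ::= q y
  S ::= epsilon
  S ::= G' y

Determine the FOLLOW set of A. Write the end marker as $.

{ f, t }

In G' ::= S A t q: add FIRST(t q) = { t }.
In A ::= y A f: add FIRST(f) = { f }.
Union: FOLLOW(A) = { f, t }.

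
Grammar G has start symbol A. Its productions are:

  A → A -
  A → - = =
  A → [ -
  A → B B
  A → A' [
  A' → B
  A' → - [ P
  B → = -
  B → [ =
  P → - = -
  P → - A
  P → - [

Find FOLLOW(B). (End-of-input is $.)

In A → B B: add FIRST(B) = { =, [ }.
In A → B B: B is at the end, add FOLLOW(A) = { $, -, [ }.
In A' → B: B is at the end, add FOLLOW(A') = { [ }.
Union: FOLLOW(B) = { $, -, =, [ }.

{ $, -, =, [ }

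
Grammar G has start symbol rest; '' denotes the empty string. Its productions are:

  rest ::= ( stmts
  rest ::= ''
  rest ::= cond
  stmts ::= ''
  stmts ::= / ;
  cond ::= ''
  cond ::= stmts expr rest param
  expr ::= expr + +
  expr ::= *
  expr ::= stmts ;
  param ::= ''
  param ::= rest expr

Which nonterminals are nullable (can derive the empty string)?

{ cond, param, rest, stmts }

Directly nullable (have an ''-production): rest, stmts, cond, param.
No other nonterminal has a production whose RHS symbols are all nullable.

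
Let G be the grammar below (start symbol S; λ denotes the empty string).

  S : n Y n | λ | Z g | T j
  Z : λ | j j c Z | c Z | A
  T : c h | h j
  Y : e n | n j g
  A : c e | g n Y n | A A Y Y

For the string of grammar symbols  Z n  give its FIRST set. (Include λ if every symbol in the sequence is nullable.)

{ c, g, j, n }

Add FIRST(Z)\{λ} = { c, g, j }; Z is nullable, continue.
n is a terminal; add {n} and stop.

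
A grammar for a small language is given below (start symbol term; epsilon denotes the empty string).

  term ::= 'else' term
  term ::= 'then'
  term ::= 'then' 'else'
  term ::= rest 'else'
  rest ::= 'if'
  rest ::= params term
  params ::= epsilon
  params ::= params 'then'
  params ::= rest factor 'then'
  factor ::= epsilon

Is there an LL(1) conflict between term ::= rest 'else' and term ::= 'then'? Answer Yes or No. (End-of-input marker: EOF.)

FIRST(rest 'else') = { 'else', 'if', 'then' } and FIRST('then') = { 'then' }.
Both contain 'then', so the two alternatives are not disjoint — LL(1) conflict.

Yes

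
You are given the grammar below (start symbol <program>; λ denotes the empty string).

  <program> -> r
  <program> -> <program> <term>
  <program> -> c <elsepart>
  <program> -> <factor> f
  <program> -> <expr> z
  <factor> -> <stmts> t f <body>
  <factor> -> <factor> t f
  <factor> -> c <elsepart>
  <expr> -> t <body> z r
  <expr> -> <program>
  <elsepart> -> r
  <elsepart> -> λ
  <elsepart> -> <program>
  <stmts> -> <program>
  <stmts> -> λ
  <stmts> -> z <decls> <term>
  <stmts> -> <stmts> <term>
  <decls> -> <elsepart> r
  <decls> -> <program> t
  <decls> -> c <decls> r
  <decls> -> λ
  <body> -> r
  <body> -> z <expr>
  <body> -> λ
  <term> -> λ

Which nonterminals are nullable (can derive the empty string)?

Directly nullable (have an λ-production): <elsepart>, <stmts>, <decls>, <body>, <term>.
No other nonterminal has a production whose RHS symbols are all nullable.

{ <body>, <decls>, <elsepart>, <stmts>, <term> }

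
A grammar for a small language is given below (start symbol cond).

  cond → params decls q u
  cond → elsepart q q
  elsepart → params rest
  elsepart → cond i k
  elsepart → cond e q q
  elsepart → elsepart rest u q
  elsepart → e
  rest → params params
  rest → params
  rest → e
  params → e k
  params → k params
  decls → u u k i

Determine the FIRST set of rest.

{ e, k }

From rest → params params: add FIRST(params) = { e, k }.
From rest → params: add FIRST(params) = { e, k }.
rest → e contributes {e}.
Union: FIRST(rest) = { e, k }.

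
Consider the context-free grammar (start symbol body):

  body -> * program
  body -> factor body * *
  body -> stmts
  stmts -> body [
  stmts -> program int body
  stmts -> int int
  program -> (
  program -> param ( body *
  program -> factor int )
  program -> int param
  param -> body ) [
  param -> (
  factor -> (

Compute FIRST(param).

{ (, *, int }

From param -> body ) [: add FIRST(body) = { (, *, int }.
param -> ( contributes {(}.
Union: FIRST(param) = { (, *, int }.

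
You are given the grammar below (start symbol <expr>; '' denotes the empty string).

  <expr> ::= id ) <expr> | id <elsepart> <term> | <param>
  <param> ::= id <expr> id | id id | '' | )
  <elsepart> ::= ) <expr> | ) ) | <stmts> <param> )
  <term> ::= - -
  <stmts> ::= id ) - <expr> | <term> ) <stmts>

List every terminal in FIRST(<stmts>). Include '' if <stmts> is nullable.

<stmts> ::= id ) - <expr> contributes {id}.
From <stmts> ::= <term> ) <stmts>: add FIRST(<term>) = { - }.
Union: FIRST(<stmts>) = { -, id }.

{ -, id }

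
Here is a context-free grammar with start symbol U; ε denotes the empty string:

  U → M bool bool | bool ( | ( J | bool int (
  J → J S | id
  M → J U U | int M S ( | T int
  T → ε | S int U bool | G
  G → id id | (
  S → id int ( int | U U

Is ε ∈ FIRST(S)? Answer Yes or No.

No

Nullable nonterminals: T.
No production of S has an RHS whose symbols are all nullable, so S is not nullable.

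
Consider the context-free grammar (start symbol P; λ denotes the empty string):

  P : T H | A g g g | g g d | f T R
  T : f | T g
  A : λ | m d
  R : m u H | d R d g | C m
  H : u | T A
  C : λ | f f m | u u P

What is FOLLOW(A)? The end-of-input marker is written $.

In P : A g g g: add FIRST(g g g) = { g }.
In H : T A: A is at the end, add FOLLOW(H) = { $, d, m }.
Union: FOLLOW(A) = { $, d, g, m }.

{ $, d, g, m }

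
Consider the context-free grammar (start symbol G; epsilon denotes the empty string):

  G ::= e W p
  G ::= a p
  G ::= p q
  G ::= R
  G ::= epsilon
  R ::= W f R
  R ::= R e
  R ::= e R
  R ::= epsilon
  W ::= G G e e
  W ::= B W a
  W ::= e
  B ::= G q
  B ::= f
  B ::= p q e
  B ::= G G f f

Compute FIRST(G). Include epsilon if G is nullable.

G ::= e W p contributes {e}.
G ::= a p contributes {a}.
G ::= p q contributes {p}.
From G ::= R: add FIRST(R) = { a, e, f, p, q, epsilon } (including epsilon since R is nullable).
G ::= epsilon contributes epsilon.
Union: FIRST(G) = { a, e, f, p, q, epsilon }.

{ a, e, f, p, q, epsilon }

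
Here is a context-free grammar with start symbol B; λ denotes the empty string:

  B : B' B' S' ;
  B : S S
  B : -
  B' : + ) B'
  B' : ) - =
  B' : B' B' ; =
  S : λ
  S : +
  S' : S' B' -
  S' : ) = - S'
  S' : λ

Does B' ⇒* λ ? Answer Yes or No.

No

Nullable nonterminals: B, S, S'.
No production of B' has an RHS whose symbols are all nullable, so B' is not nullable.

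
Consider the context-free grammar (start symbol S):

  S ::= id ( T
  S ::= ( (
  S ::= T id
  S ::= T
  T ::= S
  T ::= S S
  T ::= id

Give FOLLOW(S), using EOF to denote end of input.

S is the start symbol, so EOF ∈ FOLLOW(S).
In T ::= S: S is at the end, add FOLLOW(T) = { EOF, (, id }.
In T ::= S S: add FIRST(S) = { (, id }.
In T ::= S S: S is at the end, add FOLLOW(T) = { EOF, (, id }.
Union: FOLLOW(S) = { EOF, (, id }.

{ EOF, (, id }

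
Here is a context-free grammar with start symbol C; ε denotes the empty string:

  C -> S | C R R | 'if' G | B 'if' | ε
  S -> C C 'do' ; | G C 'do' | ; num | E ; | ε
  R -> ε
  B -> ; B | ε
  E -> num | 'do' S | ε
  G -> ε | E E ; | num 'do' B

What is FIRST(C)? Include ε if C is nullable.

From C -> S: add FIRST(S) = { 'do', 'if', ;, num, ε } (including ε since S is nullable).
From C -> C R R: C, R, R nullable, take FIRST(C) ∪ FIRST(R) ∪ FIRST(R) = { 'do', 'if', ;, num }; also ε since the whole RHS is nullable.
C -> 'if' G contributes {'if'}.
From C -> B 'if': B nullable, take FIRST(B) ∪ {'if'} = { 'if', ; }.
C -> ε contributes ε.
Union: FIRST(C) = { 'do', 'if', ;, num, ε }.

{ 'do', 'if', ;, num, ε }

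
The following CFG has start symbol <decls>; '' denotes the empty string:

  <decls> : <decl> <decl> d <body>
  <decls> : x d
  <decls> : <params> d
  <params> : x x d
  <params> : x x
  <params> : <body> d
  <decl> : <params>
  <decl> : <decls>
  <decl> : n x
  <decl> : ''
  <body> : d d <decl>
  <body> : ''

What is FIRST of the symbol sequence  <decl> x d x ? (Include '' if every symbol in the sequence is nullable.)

Add FIRST(<decl>)\{''} = { d, n, x }; <decl> is nullable, continue.
x is a terminal; add {x} and stop.

{ d, n, x }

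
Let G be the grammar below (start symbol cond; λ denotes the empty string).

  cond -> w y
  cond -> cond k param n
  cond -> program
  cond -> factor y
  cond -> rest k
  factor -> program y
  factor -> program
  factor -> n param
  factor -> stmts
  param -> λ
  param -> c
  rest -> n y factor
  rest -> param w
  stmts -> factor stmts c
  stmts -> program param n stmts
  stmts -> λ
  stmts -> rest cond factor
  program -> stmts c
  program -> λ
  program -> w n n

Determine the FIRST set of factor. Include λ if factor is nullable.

{ c, n, w, y, λ }

From factor -> program y: program nullable, take FIRST(program) ∪ {y} = { c, n, w, y }.
From factor -> program: add FIRST(program) = { c, n, w, y, λ } (including λ since program is nullable).
factor -> n param contributes {n}.
From factor -> stmts: add FIRST(stmts) = { c, n, w, y, λ } (including λ since stmts is nullable).
Union: FIRST(factor) = { c, n, w, y, λ }.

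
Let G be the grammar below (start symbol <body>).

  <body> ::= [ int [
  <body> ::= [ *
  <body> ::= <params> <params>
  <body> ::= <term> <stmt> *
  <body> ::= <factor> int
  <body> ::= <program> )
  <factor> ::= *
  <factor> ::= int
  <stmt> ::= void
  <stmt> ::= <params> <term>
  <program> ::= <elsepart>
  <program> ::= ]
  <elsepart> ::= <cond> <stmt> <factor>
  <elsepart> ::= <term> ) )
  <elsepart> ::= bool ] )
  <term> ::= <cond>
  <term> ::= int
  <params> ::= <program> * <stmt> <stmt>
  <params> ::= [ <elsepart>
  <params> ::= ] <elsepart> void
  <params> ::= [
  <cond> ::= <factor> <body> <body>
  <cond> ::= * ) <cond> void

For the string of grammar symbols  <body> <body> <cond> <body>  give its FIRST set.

{ *, [, ], bool, int }

Add FIRST(<body>) = { *, [, ], bool, int }; <body> is not nullable, stop.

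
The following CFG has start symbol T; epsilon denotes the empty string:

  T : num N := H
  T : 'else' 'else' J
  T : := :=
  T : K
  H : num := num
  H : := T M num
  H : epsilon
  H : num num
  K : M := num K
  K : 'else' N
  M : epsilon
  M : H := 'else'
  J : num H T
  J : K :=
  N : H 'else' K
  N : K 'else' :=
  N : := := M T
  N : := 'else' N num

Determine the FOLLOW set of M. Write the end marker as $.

{ 'else', :=, num }

In H : := T M num: add FIRST(num) = { num }.
In K : M := num K: add FIRST(:= num K) = { := }.
In N : := := M T: add FIRST(T) = { 'else', :=, num }.
Union: FOLLOW(M) = { 'else', :=, num }.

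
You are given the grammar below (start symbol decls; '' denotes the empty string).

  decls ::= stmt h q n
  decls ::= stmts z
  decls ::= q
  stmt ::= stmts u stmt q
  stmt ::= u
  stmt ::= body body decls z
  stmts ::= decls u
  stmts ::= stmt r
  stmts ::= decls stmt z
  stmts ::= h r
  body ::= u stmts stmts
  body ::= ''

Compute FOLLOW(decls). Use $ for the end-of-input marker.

decls is the start symbol, so $ ∈ FOLLOW(decls).
In stmt ::= body body decls z: add FIRST(z) = { z }.
In stmts ::= decls u: add FIRST(u) = { u }.
In stmts ::= decls stmt z: add FIRST(stmt z) = { h, q, u }.
Union: FOLLOW(decls) = { $, h, q, u, z }.

{ $, h, q, u, z }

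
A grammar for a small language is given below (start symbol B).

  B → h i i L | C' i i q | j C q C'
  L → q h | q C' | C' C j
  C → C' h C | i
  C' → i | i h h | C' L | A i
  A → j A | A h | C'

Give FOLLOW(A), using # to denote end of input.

{ h, i }

In C' → A i: add FIRST(i) = { i }.
In A → j A: A is at the end, add FOLLOW(A) = { h, i }.
In A → A h: add FIRST(h) = { h }.
Union: FOLLOW(A) = { h, i }.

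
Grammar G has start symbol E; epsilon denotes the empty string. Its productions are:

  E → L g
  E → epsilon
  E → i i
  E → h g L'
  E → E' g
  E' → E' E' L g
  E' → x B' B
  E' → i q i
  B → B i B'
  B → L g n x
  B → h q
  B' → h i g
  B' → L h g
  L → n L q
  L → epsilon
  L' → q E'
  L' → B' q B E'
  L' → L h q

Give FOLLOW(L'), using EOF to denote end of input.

{ EOF }

In E → h g L': L' is at the end, add FOLLOW(E) = { EOF }.
Union: FOLLOW(L') = { EOF }.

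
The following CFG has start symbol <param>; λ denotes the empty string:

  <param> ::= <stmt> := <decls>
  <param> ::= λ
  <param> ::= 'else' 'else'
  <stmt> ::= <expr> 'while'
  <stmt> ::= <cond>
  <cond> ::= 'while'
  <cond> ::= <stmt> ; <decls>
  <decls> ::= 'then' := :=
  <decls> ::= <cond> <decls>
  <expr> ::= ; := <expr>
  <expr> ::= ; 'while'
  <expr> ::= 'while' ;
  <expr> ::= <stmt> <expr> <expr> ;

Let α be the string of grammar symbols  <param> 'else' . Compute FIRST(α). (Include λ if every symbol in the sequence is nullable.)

{ 'else', 'while', ; }

Add FIRST(<param>)\{λ} = { 'else', 'while', ; }; <param> is nullable, continue.
'else' is a terminal; add {'else'} and stop.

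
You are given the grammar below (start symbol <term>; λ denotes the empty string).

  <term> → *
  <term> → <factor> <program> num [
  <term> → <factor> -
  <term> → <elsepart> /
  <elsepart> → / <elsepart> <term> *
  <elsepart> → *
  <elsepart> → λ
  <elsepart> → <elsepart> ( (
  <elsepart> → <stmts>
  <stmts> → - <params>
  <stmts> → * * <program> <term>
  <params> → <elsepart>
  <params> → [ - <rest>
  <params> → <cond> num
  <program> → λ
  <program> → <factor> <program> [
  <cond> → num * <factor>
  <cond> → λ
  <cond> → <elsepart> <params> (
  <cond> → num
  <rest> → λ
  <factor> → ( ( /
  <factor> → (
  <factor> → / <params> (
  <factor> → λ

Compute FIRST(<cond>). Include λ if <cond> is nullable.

<cond> → num * <factor> contributes {num}.
<cond> → λ contributes λ.
From <cond> → <elsepart> <params> (: <elsepart>, <params> nullable, take FIRST(<elsepart>) ∪ FIRST(<params>) ∪ {(} = { (, *, -, /, [, num }.
<cond> → num contributes {num}.
Union: FIRST(<cond>) = { (, *, -, /, [, num, λ }.

{ (, *, -, /, [, num, λ }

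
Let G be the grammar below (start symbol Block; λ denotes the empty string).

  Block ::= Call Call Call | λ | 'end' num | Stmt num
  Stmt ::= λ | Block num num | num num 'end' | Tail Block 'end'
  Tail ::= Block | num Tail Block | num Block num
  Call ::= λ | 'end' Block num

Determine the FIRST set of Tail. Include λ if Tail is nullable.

{ 'end', num, λ }

From Tail ::= Block: add FIRST(Block) = { 'end', num, λ } (including λ since Block is nullable).
Tail ::= num Tail Block contributes {num}.
Tail ::= num Block num contributes {num}.
Union: FIRST(Tail) = { 'end', num, λ }.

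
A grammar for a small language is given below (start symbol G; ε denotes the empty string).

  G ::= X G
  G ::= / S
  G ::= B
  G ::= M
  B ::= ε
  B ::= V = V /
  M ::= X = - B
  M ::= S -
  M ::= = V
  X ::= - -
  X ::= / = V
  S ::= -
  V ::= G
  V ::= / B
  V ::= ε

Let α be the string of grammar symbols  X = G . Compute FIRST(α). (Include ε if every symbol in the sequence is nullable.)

Add FIRST(X) = { -, / }; X is not nullable, stop.

{ -, / }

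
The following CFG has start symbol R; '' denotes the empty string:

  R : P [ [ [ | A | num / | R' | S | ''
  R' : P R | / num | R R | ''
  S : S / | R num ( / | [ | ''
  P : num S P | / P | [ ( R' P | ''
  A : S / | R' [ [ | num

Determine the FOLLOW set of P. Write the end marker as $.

In R : P [ [ [: add FIRST([ [ [) = { [ }.
In R' : P R: add FIRST(R)\{''} = { /, [, num }.
  Since R is nullable, also add FOLLOW(R') = { $, /, [, num }.
In P : num S P: P is at the end, add FOLLOW(P) = { $, /, [, num }.
In P : / P: P is at the end, add FOLLOW(P) = { $, /, [, num }.
In P : [ ( R' P: P is at the end, add FOLLOW(P) = { $, /, [, num }.
Union: FOLLOW(P) = { $, /, [, num }.

{ $, /, [, num }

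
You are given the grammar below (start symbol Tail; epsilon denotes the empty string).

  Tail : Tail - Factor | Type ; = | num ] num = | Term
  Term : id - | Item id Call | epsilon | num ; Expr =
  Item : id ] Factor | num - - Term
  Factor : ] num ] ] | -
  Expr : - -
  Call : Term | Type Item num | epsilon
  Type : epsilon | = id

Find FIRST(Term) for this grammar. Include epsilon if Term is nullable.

{ id, num, epsilon }

Term : id - contributes {id}.
From Term : Item id Call: add FIRST(Item) = { id, num }.
Term : epsilon contributes epsilon.
Term : num ; Expr = contributes {num}.
Union: FIRST(Term) = { id, num, epsilon }.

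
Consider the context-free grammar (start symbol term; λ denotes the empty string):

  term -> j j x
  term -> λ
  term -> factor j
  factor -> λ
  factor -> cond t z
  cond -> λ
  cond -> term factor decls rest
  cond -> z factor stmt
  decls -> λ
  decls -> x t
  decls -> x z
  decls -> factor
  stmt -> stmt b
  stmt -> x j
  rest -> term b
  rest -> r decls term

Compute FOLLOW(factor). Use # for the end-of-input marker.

{ b, j, r, t, x, z }

In term -> factor j: add FIRST(j) = { j }.
In cond -> term factor decls rest: add FIRST(decls rest) = { b, j, r, t, x, z }.
In cond -> z factor stmt: add FIRST(stmt) = { x }.
In decls -> factor: factor is at the end, add FOLLOW(decls) = { b, j, r, t, x, z }.
Union: FOLLOW(factor) = { b, j, r, t, x, z }.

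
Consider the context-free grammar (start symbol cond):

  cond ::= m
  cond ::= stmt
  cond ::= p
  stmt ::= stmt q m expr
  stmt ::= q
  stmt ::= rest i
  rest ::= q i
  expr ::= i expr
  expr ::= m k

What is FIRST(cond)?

cond ::= m contributes {m}.
From cond ::= stmt: add FIRST(stmt) = { q }.
cond ::= p contributes {p}.
Union: FIRST(cond) = { m, p, q }.

{ m, p, q }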